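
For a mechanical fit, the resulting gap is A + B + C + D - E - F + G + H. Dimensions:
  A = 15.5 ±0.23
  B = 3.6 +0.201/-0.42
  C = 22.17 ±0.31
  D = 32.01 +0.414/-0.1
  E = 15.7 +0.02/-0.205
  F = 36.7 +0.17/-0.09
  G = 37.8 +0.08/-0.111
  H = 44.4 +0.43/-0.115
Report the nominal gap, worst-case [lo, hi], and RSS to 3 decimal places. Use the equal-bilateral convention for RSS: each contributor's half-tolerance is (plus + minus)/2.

Stack each dimension's contribution:
  +A: nom +15.500 → Σnom=15.500; wc +0.230/-0.230 → slack +0.230/-0.230; half-tol=0.230, Σhalf²=0.052900
  +B: nom +3.600 → Σnom=19.100; wc +0.201/-0.420 → slack +0.431/-0.650; half-tol=0.310, Σhalf²=0.149310
  +C: nom +22.170 → Σnom=41.270; wc +0.310/-0.310 → slack +0.741/-0.960; half-tol=0.310, Σhalf²=0.245410
  +D: nom +32.010 → Σnom=73.280; wc +0.414/-0.100 → slack +1.155/-1.060; half-tol=0.257, Σhalf²=0.311459
  -E: nom -15.700 → Σnom=57.580; wc +0.205/-0.020 → slack +1.360/-1.080; half-tol=0.112, Σhalf²=0.324115
  -F: nom -36.700 → Σnom=20.880; wc +0.090/-0.170 → slack +1.450/-1.250; half-tol=0.130, Σhalf²=0.341015
  +G: nom +37.800 → Σnom=58.680; wc +0.080/-0.111 → slack +1.530/-1.361; half-tol=0.096, Σhalf²=0.350136
  +H: nom +44.400 → Σnom=103.080; wc +0.430/-0.115 → slack +1.960/-1.476; half-tol=0.273, Σhalf²=0.424392
Nominal = 103.080. Worst-case = [103.080 - 1.476, 103.080 + 1.960] = [101.604, 105.040]. RSS = √0.424392 = 0.651.

nominal=103.080 wc=[101.604,105.040] rss=0.651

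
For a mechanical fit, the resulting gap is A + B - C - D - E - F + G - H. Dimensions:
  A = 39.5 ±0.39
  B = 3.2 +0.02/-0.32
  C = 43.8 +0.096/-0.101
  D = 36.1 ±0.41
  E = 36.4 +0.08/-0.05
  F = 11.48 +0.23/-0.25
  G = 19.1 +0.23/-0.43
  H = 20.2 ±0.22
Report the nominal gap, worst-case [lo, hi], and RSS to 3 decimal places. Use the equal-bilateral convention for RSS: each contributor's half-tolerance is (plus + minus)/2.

nominal=-86.180 wc=[-88.356,-84.509] rss=0.760

Stack each dimension's contribution:
  +A: nom +39.500 → Σnom=39.500; wc +0.390/-0.390 → slack +0.390/-0.390; half-tol=0.390, Σhalf²=0.152100
  +B: nom +3.200 → Σnom=42.700; wc +0.020/-0.320 → slack +0.410/-0.710; half-tol=0.170, Σhalf²=0.181000
  -C: nom -43.800 → Σnom=-1.100; wc +0.101/-0.096 → slack +0.511/-0.806; half-tol=0.099, Σhalf²=0.190702
  -D: nom -36.100 → Σnom=-37.200; wc +0.410/-0.410 → slack +0.921/-1.216; half-tol=0.410, Σhalf²=0.358802
  -E: nom -36.400 → Σnom=-73.600; wc +0.050/-0.080 → slack +0.971/-1.296; half-tol=0.065, Σhalf²=0.363027
  -F: nom -11.480 → Σnom=-85.080; wc +0.250/-0.230 → slack +1.221/-1.526; half-tol=0.240, Σhalf²=0.420627
  +G: nom +19.100 → Σnom=-65.980; wc +0.230/-0.430 → slack +1.451/-1.956; half-tol=0.330, Σhalf²=0.529527
  -H: nom -20.200 → Σnom=-86.180; wc +0.220/-0.220 → slack +1.671/-2.176; half-tol=0.220, Σhalf²=0.577927
Nominal = -86.180. Worst-case = [-86.180 - 2.176, -86.180 + 1.671] = [-88.356, -84.509]. RSS = √0.577927 = 0.760.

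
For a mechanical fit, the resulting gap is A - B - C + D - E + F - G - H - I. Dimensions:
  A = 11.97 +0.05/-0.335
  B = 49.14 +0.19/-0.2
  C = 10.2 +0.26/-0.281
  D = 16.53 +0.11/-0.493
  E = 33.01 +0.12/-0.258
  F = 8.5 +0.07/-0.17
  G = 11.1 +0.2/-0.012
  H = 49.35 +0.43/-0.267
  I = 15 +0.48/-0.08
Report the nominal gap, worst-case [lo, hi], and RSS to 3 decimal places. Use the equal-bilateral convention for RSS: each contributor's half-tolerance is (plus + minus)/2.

nominal=-130.800 wc=[-133.478,-129.472] rss=0.707

Stack each dimension's contribution:
  +A: nom +11.970 → Σnom=11.970; wc +0.050/-0.335 → slack +0.050/-0.335; half-tol=0.193, Σhalf²=0.037056
  -B: nom -49.140 → Σnom=-37.170; wc +0.200/-0.190 → slack +0.250/-0.525; half-tol=0.195, Σhalf²=0.075081
  -C: nom -10.200 → Σnom=-47.370; wc +0.281/-0.260 → slack +0.531/-0.785; half-tol=0.271, Σhalf²=0.148252
  +D: nom +16.530 → Σnom=-30.840; wc +0.110/-0.493 → slack +0.641/-1.278; half-tol=0.301, Σhalf²=0.239154
  -E: nom -33.010 → Σnom=-63.850; wc +0.258/-0.120 → slack +0.899/-1.398; half-tol=0.189, Σhalf²=0.274875
  +F: nom +8.500 → Σnom=-55.350; wc +0.070/-0.170 → slack +0.969/-1.568; half-tol=0.120, Σhalf²=0.289275
  -G: nom -11.100 → Σnom=-66.450; wc +0.012/-0.200 → slack +0.981/-1.768; half-tol=0.106, Σhalf²=0.300511
  -H: nom -49.350 → Σnom=-115.800; wc +0.267/-0.430 → slack +1.248/-2.198; half-tol=0.349, Σhalf²=0.421963
  -I: nom -15.000 → Σnom=-130.800; wc +0.080/-0.480 → slack +1.328/-2.678; half-tol=0.280, Σhalf²=0.500363
Nominal = -130.800. Worst-case = [-130.800 - 2.678, -130.800 + 1.328] = [-133.478, -129.472]. RSS = √0.500363 = 0.707.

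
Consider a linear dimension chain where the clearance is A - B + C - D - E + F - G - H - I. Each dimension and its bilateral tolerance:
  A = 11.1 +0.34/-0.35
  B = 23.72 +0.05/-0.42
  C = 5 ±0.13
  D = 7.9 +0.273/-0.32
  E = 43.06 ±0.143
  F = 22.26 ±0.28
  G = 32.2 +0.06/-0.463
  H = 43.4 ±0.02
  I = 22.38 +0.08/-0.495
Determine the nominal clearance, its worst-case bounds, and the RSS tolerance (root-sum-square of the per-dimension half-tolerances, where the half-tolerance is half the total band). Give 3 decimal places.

Stack each dimension's contribution:
  +A: nom +11.100 → Σnom=11.100; wc +0.340/-0.350 → slack +0.340/-0.350; half-tol=0.345, Σhalf²=0.119025
  -B: nom -23.720 → Σnom=-12.620; wc +0.420/-0.050 → slack +0.760/-0.400; half-tol=0.235, Σhalf²=0.174250
  +C: nom +5.000 → Σnom=-7.620; wc +0.130/-0.130 → slack +0.890/-0.530; half-tol=0.130, Σhalf²=0.191150
  -D: nom -7.900 → Σnom=-15.520; wc +0.320/-0.273 → slack +1.210/-0.803; half-tol=0.296, Σhalf²=0.279062
  -E: nom -43.060 → Σnom=-58.580; wc +0.143/-0.143 → slack +1.353/-0.946; half-tol=0.143, Σhalf²=0.299511
  +F: nom +22.260 → Σnom=-36.320; wc +0.280/-0.280 → slack +1.633/-1.226; half-tol=0.280, Σhalf²=0.377911
  -G: nom -32.200 → Σnom=-68.520; wc +0.463/-0.060 → slack +2.096/-1.286; half-tol=0.262, Σhalf²=0.446294
  -H: nom -43.400 → Σnom=-111.920; wc +0.020/-0.020 → slack +2.116/-1.306; half-tol=0.020, Σhalf²=0.446694
  -I: nom -22.380 → Σnom=-134.300; wc +0.495/-0.080 → slack +2.611/-1.386; half-tol=0.287, Σhalf²=0.529350
Nominal = -134.300. Worst-case = [-134.300 - 1.386, -134.300 + 2.611] = [-135.686, -131.689]. RSS = √0.529350 = 0.728.

nominal=-134.300 wc=[-135.686,-131.689] rss=0.728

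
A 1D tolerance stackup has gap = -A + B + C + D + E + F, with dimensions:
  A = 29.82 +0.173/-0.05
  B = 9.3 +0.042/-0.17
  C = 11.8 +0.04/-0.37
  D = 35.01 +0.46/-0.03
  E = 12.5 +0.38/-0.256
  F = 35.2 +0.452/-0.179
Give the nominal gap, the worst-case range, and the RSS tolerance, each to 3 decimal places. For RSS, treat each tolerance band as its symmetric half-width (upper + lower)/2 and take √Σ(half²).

Stack each dimension's contribution:
  -A: nom -29.820 → Σnom=-29.820; wc +0.050/-0.173 → slack +0.050/-0.173; half-tol=0.111, Σhalf²=0.012432
  +B: nom +9.300 → Σnom=-20.520; wc +0.042/-0.170 → slack +0.092/-0.343; half-tol=0.106, Σhalf²=0.023668
  +C: nom +11.800 → Σnom=-8.720; wc +0.040/-0.370 → slack +0.132/-0.713; half-tol=0.205, Σhalf²=0.065693
  +D: nom +35.010 → Σnom=26.290; wc +0.460/-0.030 → slack +0.592/-0.743; half-tol=0.245, Σhalf²=0.125718
  +E: nom +12.500 → Σnom=38.790; wc +0.380/-0.256 → slack +0.972/-0.999; half-tol=0.318, Σhalf²=0.226842
  +F: nom +35.200 → Σnom=73.990; wc +0.452/-0.179 → slack +1.424/-1.178; half-tol=0.316, Σhalf²=0.326382
Nominal = 73.990. Worst-case = [73.990 - 1.178, 73.990 + 1.424] = [72.812, 75.414]. RSS = √0.326382 = 0.571.

nominal=73.990 wc=[72.812,75.414] rss=0.571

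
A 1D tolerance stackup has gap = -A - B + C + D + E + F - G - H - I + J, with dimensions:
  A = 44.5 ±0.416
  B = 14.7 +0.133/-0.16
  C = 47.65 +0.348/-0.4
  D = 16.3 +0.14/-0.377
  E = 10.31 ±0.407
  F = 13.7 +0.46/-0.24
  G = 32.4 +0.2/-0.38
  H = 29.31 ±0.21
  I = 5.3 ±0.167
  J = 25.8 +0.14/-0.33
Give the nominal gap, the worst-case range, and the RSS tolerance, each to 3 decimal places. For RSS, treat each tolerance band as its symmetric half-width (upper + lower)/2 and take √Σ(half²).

Stack each dimension's contribution:
  -A: nom -44.500 → Σnom=-44.500; wc +0.416/-0.416 → slack +0.416/-0.416; half-tol=0.416, Σhalf²=0.173056
  -B: nom -14.700 → Σnom=-59.200; wc +0.160/-0.133 → slack +0.576/-0.549; half-tol=0.147, Σhalf²=0.194518
  +C: nom +47.650 → Σnom=-11.550; wc +0.348/-0.400 → slack +0.924/-0.949; half-tol=0.374, Σhalf²=0.334394
  +D: nom +16.300 → Σnom=4.750; wc +0.140/-0.377 → slack +1.064/-1.326; half-tol=0.259, Σhalf²=0.401216
  +E: nom +10.310 → Σnom=15.060; wc +0.407/-0.407 → slack +1.471/-1.733; half-tol=0.407, Σhalf²=0.566866
  +F: nom +13.700 → Σnom=28.760; wc +0.460/-0.240 → slack +1.931/-1.973; half-tol=0.350, Σhalf²=0.689365
  -G: nom -32.400 → Σnom=-3.640; wc +0.380/-0.200 → slack +2.311/-2.173; half-tol=0.290, Σhalf²=0.773466
  -H: nom -29.310 → Σnom=-32.950; wc +0.210/-0.210 → slack +2.521/-2.383; half-tol=0.210, Σhalf²=0.817566
  -I: nom -5.300 → Σnom=-38.250; wc +0.167/-0.167 → slack +2.688/-2.550; half-tol=0.167, Σhalf²=0.845455
  +J: nom +25.800 → Σnom=-12.450; wc +0.140/-0.330 → slack +2.828/-2.880; half-tol=0.235, Σhalf²=0.900680
Nominal = -12.450. Worst-case = [-12.450 - 2.880, -12.450 + 2.828] = [-15.330, -9.622]. RSS = √0.900680 = 0.949.

nominal=-12.450 wc=[-15.330,-9.622] rss=0.949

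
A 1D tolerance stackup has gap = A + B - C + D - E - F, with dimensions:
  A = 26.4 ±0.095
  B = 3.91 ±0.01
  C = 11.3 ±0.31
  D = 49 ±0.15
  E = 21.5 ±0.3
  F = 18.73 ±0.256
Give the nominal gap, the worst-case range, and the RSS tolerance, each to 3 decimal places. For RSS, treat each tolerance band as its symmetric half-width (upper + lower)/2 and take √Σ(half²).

Stack each dimension's contribution:
  +A: nom +26.400 → Σnom=26.400; wc +0.095/-0.095 → slack +0.095/-0.095; half-tol=0.095, Σhalf²=0.009025
  +B: nom +3.910 → Σnom=30.310; wc +0.010/-0.010 → slack +0.105/-0.105; half-tol=0.010, Σhalf²=0.009125
  -C: nom -11.300 → Σnom=19.010; wc +0.310/-0.310 → slack +0.415/-0.415; half-tol=0.310, Σhalf²=0.105225
  +D: nom +49.000 → Σnom=68.010; wc +0.150/-0.150 → slack +0.565/-0.565; half-tol=0.150, Σhalf²=0.127725
  -E: nom -21.500 → Σnom=46.510; wc +0.300/-0.300 → slack +0.865/-0.865; half-tol=0.300, Σhalf²=0.217725
  -F: nom -18.730 → Σnom=27.780; wc +0.256/-0.256 → slack +1.121/-1.121; half-tol=0.256, Σhalf²=0.283261
Nominal = 27.780. Worst-case = [27.780 - 1.121, 27.780 + 1.121] = [26.659, 28.901]. RSS = √0.283261 = 0.532.

nominal=27.780 wc=[26.659,28.901] rss=0.532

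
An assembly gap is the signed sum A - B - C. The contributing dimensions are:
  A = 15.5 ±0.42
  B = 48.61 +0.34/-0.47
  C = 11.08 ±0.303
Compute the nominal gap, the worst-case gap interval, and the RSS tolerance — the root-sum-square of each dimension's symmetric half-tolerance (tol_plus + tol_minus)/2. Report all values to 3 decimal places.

nominal=-44.190 wc=[-45.253,-42.997] rss=0.657

Stack each dimension's contribution:
  +A: nom +15.500 → Σnom=15.500; wc +0.420/-0.420 → slack +0.420/-0.420; half-tol=0.420, Σhalf²=0.176400
  -B: nom -48.610 → Σnom=-33.110; wc +0.470/-0.340 → slack +0.890/-0.760; half-tol=0.405, Σhalf²=0.340425
  -C: nom -11.080 → Σnom=-44.190; wc +0.303/-0.303 → slack +1.193/-1.063; half-tol=0.303, Σhalf²=0.432234
Nominal = -44.190. Worst-case = [-44.190 - 1.063, -44.190 + 1.193] = [-45.253, -42.997]. RSS = √0.432234 = 0.657.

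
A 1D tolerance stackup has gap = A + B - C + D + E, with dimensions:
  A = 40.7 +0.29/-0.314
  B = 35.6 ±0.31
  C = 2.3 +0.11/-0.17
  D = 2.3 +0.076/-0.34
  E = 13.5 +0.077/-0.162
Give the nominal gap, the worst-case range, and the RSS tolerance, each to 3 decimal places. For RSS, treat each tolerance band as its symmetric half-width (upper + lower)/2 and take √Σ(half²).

nominal=89.800 wc=[88.564,90.723] rss=0.514

Stack each dimension's contribution:
  +A: nom +40.700 → Σnom=40.700; wc +0.290/-0.314 → slack +0.290/-0.314; half-tol=0.302, Σhalf²=0.091204
  +B: nom +35.600 → Σnom=76.300; wc +0.310/-0.310 → slack +0.600/-0.624; half-tol=0.310, Σhalf²=0.187304
  -C: nom -2.300 → Σnom=74.000; wc +0.170/-0.110 → slack +0.770/-0.734; half-tol=0.140, Σhalf²=0.206904
  +D: nom +2.300 → Σnom=76.300; wc +0.076/-0.340 → slack +0.846/-1.074; half-tol=0.208, Σhalf²=0.250168
  +E: nom +13.500 → Σnom=89.800; wc +0.077/-0.162 → slack +0.923/-1.236; half-tol=0.119, Σhalf²=0.264448
Nominal = 89.800. Worst-case = [89.800 - 1.236, 89.800 + 0.923] = [88.564, 90.723]. RSS = √0.264448 = 0.514.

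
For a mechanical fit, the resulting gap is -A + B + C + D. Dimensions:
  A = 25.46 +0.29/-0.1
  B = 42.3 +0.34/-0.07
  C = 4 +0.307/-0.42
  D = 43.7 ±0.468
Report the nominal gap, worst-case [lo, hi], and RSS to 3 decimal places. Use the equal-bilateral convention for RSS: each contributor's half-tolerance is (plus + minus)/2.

Stack each dimension's contribution:
  -A: nom -25.460 → Σnom=-25.460; wc +0.100/-0.290 → slack +0.100/-0.290; half-tol=0.195, Σhalf²=0.038025
  +B: nom +42.300 → Σnom=16.840; wc +0.340/-0.070 → slack +0.440/-0.360; half-tol=0.205, Σhalf²=0.080050
  +C: nom +4.000 → Σnom=20.840; wc +0.307/-0.420 → slack +0.747/-0.780; half-tol=0.363, Σhalf²=0.212182
  +D: nom +43.700 → Σnom=64.540; wc +0.468/-0.468 → slack +1.215/-1.248; half-tol=0.468, Σhalf²=0.431206
Nominal = 64.540. Worst-case = [64.540 - 1.248, 64.540 + 1.215] = [63.292, 65.755]. RSS = √0.431206 = 0.657.

nominal=64.540 wc=[63.292,65.755] rss=0.657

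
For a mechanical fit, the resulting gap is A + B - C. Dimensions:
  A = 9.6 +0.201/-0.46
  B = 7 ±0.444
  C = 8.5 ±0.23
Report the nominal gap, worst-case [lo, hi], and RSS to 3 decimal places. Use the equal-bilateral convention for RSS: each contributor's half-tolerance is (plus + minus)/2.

nominal=8.100 wc=[6.966,8.975] rss=0.599

Stack each dimension's contribution:
  +A: nom +9.600 → Σnom=9.600; wc +0.201/-0.460 → slack +0.201/-0.460; half-tol=0.331, Σhalf²=0.109230
  +B: nom +7.000 → Σnom=16.600; wc +0.444/-0.444 → slack +0.645/-0.904; half-tol=0.444, Σhalf²=0.306366
  -C: nom -8.500 → Σnom=8.100; wc +0.230/-0.230 → slack +0.875/-1.134; half-tol=0.230, Σhalf²=0.359266
Nominal = 8.100. Worst-case = [8.100 - 1.134, 8.100 + 0.875] = [6.966, 8.975]. RSS = √0.359266 = 0.599.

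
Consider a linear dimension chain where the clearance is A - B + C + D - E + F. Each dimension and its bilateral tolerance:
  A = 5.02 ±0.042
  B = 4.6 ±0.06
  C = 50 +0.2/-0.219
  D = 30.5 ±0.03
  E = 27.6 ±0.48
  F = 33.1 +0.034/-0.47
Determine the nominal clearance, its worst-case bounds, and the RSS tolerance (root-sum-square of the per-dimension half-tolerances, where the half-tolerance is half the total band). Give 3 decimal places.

Stack each dimension's contribution:
  +A: nom +5.020 → Σnom=5.020; wc +0.042/-0.042 → slack +0.042/-0.042; half-tol=0.042, Σhalf²=0.001764
  -B: nom -4.600 → Σnom=0.420; wc +0.060/-0.060 → slack +0.102/-0.102; half-tol=0.060, Σhalf²=0.005364
  +C: nom +50.000 → Σnom=50.420; wc +0.200/-0.219 → slack +0.302/-0.321; half-tol=0.210, Σhalf²=0.049254
  +D: nom +30.500 → Σnom=80.920; wc +0.030/-0.030 → slack +0.332/-0.351; half-tol=0.030, Σhalf²=0.050154
  -E: nom -27.600 → Σnom=53.320; wc +0.480/-0.480 → slack +0.812/-0.831; half-tol=0.480, Σhalf²=0.280554
  +F: nom +33.100 → Σnom=86.420; wc +0.034/-0.470 → slack +0.846/-1.301; half-tol=0.252, Σhalf²=0.344058
Nominal = 86.420. Worst-case = [86.420 - 1.301, 86.420 + 0.846] = [85.119, 87.266]. RSS = √0.344058 = 0.587.

nominal=86.420 wc=[85.119,87.266] rss=0.587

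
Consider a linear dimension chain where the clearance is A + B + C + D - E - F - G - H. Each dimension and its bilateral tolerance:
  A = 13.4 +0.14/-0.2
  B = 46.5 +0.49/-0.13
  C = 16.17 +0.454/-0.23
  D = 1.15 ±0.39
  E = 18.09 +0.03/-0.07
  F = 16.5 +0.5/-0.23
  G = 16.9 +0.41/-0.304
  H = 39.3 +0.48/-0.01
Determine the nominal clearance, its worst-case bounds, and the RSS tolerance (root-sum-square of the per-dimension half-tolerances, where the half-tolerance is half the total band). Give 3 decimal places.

Stack each dimension's contribution:
  +A: nom +13.400 → Σnom=13.400; wc +0.140/-0.200 → slack +0.140/-0.200; half-tol=0.170, Σhalf²=0.028900
  +B: nom +46.500 → Σnom=59.900; wc +0.490/-0.130 → slack +0.630/-0.330; half-tol=0.310, Σhalf²=0.125000
  +C: nom +16.170 → Σnom=76.070; wc +0.454/-0.230 → slack +1.084/-0.560; half-tol=0.342, Σhalf²=0.241964
  +D: nom +1.150 → Σnom=77.220; wc +0.390/-0.390 → slack +1.474/-0.950; half-tol=0.390, Σhalf²=0.394064
  -E: nom -18.090 → Σnom=59.130; wc +0.070/-0.030 → slack +1.544/-0.980; half-tol=0.050, Σhalf²=0.396564
  -F: nom -16.500 → Σnom=42.630; wc +0.230/-0.500 → slack +1.774/-1.480; half-tol=0.365, Σhalf²=0.529789
  -G: nom -16.900 → Σnom=25.730; wc +0.304/-0.410 → slack +2.078/-1.890; half-tol=0.357, Σhalf²=0.657238
  -H: nom -39.300 → Σnom=-13.570; wc +0.010/-0.480 → slack +2.088/-2.370; half-tol=0.245, Σhalf²=0.717263
Nominal = -13.570. Worst-case = [-13.570 - 2.370, -13.570 + 2.088] = [-15.940, -11.482]. RSS = √0.717263 = 0.847.

nominal=-13.570 wc=[-15.940,-11.482] rss=0.847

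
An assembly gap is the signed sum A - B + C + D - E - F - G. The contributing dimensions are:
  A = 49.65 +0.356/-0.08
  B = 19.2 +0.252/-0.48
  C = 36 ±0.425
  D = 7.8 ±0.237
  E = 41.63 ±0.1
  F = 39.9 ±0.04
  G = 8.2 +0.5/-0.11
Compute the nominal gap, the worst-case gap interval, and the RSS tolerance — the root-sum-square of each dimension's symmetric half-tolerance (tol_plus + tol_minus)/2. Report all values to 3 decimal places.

Stack each dimension's contribution:
  +A: nom +49.650 → Σnom=49.650; wc +0.356/-0.080 → slack +0.356/-0.080; half-tol=0.218, Σhalf²=0.047524
  -B: nom -19.200 → Σnom=30.450; wc +0.480/-0.252 → slack +0.836/-0.332; half-tol=0.366, Σhalf²=0.181480
  +C: nom +36.000 → Σnom=66.450; wc +0.425/-0.425 → slack +1.261/-0.757; half-tol=0.425, Σhalf²=0.362105
  +D: nom +7.800 → Σnom=74.250; wc +0.237/-0.237 → slack +1.498/-0.994; half-tol=0.237, Σhalf²=0.418274
  -E: nom -41.630 → Σnom=32.620; wc +0.100/-0.100 → slack +1.598/-1.094; half-tol=0.100, Σhalf²=0.428274
  -F: nom -39.900 → Σnom=-7.280; wc +0.040/-0.040 → slack +1.638/-1.134; half-tol=0.040, Σhalf²=0.429874
  -G: nom -8.200 → Σnom=-15.480; wc +0.110/-0.500 → slack +1.748/-1.634; half-tol=0.305, Σhalf²=0.522899
Nominal = -15.480. Worst-case = [-15.480 - 1.634, -15.480 + 1.748] = [-17.114, -13.732]. RSS = √0.522899 = 0.723.

nominal=-15.480 wc=[-17.114,-13.732] rss=0.723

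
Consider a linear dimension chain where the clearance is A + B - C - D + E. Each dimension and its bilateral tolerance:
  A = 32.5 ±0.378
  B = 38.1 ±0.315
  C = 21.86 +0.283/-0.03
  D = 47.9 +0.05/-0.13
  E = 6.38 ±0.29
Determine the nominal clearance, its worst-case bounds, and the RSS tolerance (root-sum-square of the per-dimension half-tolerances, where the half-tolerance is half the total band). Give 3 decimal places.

nominal=7.220 wc=[5.904,8.363] rss=0.599

Stack each dimension's contribution:
  +A: nom +32.500 → Σnom=32.500; wc +0.378/-0.378 → slack +0.378/-0.378; half-tol=0.378, Σhalf²=0.142884
  +B: nom +38.100 → Σnom=70.600; wc +0.315/-0.315 → slack +0.693/-0.693; half-tol=0.315, Σhalf²=0.242109
  -C: nom -21.860 → Σnom=48.740; wc +0.030/-0.283 → slack +0.723/-0.976; half-tol=0.156, Σhalf²=0.266601
  -D: nom -47.900 → Σnom=0.840; wc +0.130/-0.050 → slack +0.853/-1.026; half-tol=0.090, Σhalf²=0.274701
  +E: nom +6.380 → Σnom=7.220; wc +0.290/-0.290 → slack +1.143/-1.316; half-tol=0.290, Σhalf²=0.358801
Nominal = 7.220. Worst-case = [7.220 - 1.316, 7.220 + 1.143] = [5.904, 8.363]. RSS = √0.358801 = 0.599.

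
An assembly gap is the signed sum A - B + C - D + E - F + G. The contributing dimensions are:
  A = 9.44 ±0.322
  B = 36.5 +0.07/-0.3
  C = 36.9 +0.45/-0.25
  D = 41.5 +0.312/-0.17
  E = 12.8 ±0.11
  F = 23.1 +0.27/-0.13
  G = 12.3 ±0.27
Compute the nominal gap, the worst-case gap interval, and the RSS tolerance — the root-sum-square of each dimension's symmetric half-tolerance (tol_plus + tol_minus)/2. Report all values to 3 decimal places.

nominal=-29.660 wc=[-31.264,-27.908] rss=0.666

Stack each dimension's contribution:
  +A: nom +9.440 → Σnom=9.440; wc +0.322/-0.322 → slack +0.322/-0.322; half-tol=0.322, Σhalf²=0.103684
  -B: nom -36.500 → Σnom=-27.060; wc +0.300/-0.070 → slack +0.622/-0.392; half-tol=0.185, Σhalf²=0.137909
  +C: nom +36.900 → Σnom=9.840; wc +0.450/-0.250 → slack +1.072/-0.642; half-tol=0.350, Σhalf²=0.260409
  -D: nom -41.500 → Σnom=-31.660; wc +0.170/-0.312 → slack +1.242/-0.954; half-tol=0.241, Σhalf²=0.318490
  +E: nom +12.800 → Σnom=-18.860; wc +0.110/-0.110 → slack +1.352/-1.064; half-tol=0.110, Σhalf²=0.330590
  -F: nom -23.100 → Σnom=-41.960; wc +0.130/-0.270 → slack +1.482/-1.334; half-tol=0.200, Σhalf²=0.370590
  +G: nom +12.300 → Σnom=-29.660; wc +0.270/-0.270 → slack +1.752/-1.604; half-tol=0.270, Σhalf²=0.443490
Nominal = -29.660. Worst-case = [-29.660 - 1.604, -29.660 + 1.752] = [-31.264, -27.908]. RSS = √0.443490 = 0.666.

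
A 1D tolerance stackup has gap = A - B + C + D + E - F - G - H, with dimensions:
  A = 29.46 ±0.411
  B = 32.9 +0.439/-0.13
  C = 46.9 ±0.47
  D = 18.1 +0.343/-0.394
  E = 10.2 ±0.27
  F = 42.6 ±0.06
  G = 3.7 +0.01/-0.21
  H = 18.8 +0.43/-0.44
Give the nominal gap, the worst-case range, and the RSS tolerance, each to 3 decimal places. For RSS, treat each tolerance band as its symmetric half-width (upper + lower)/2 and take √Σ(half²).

Stack each dimension's contribution:
  +A: nom +29.460 → Σnom=29.460; wc +0.411/-0.411 → slack +0.411/-0.411; half-tol=0.411, Σhalf²=0.168921
  -B: nom -32.900 → Σnom=-3.440; wc +0.130/-0.439 → slack +0.541/-0.850; half-tol=0.284, Σhalf²=0.249861
  +C: nom +46.900 → Σnom=43.460; wc +0.470/-0.470 → slack +1.011/-1.320; half-tol=0.470, Σhalf²=0.470761
  +D: nom +18.100 → Σnom=61.560; wc +0.343/-0.394 → slack +1.354/-1.714; half-tol=0.369, Σhalf²=0.606553
  +E: nom +10.200 → Σnom=71.760; wc +0.270/-0.270 → slack +1.624/-1.984; half-tol=0.270, Σhalf²=0.679453
  -F: nom -42.600 → Σnom=29.160; wc +0.060/-0.060 → slack +1.684/-2.044; half-tol=0.060, Σhalf²=0.683053
  -G: nom -3.700 → Σnom=25.460; wc +0.210/-0.010 → slack +1.894/-2.054; half-tol=0.110, Σhalf²=0.695153
  -H: nom -18.800 → Σnom=6.660; wc +0.440/-0.430 → slack +2.334/-2.484; half-tol=0.435, Σhalf²=0.884378
Nominal = 6.660. Worst-case = [6.660 - 2.484, 6.660 + 2.334] = [4.176, 8.994]. RSS = √0.884378 = 0.940.

nominal=6.660 wc=[4.176,8.994] rss=0.940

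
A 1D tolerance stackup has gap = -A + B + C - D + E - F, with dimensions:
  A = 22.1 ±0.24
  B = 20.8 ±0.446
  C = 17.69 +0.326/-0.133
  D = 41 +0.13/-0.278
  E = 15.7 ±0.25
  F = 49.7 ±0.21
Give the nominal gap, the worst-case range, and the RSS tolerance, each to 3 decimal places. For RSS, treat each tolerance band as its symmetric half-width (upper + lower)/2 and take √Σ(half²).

Stack each dimension's contribution:
  -A: nom -22.100 → Σnom=-22.100; wc +0.240/-0.240 → slack +0.240/-0.240; half-tol=0.240, Σhalf²=0.057600
  +B: nom +20.800 → Σnom=-1.300; wc +0.446/-0.446 → slack +0.686/-0.686; half-tol=0.446, Σhalf²=0.256516
  +C: nom +17.690 → Σnom=16.390; wc +0.326/-0.133 → slack +1.012/-0.819; half-tol=0.230, Σhalf²=0.309186
  -D: nom -41.000 → Σnom=-24.610; wc +0.278/-0.130 → slack +1.290/-0.949; half-tol=0.204, Σhalf²=0.350802
  +E: nom +15.700 → Σnom=-8.910; wc +0.250/-0.250 → slack +1.540/-1.199; half-tol=0.250, Σhalf²=0.413302
  -F: nom -49.700 → Σnom=-58.610; wc +0.210/-0.210 → slack +1.750/-1.409; half-tol=0.210, Σhalf²=0.457402
Nominal = -58.610. Worst-case = [-58.610 - 1.409, -58.610 + 1.750] = [-60.019, -56.860]. RSS = √0.457402 = 0.676.

nominal=-58.610 wc=[-60.019,-56.860] rss=0.676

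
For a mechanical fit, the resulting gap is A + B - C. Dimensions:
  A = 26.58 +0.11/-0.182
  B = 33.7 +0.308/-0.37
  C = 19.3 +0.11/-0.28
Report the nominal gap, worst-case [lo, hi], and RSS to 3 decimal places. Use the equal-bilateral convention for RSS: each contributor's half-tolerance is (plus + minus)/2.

nominal=40.980 wc=[40.318,41.678] rss=0.417

Stack each dimension's contribution:
  +A: nom +26.580 → Σnom=26.580; wc +0.110/-0.182 → slack +0.110/-0.182; half-tol=0.146, Σhalf²=0.021316
  +B: nom +33.700 → Σnom=60.280; wc +0.308/-0.370 → slack +0.418/-0.552; half-tol=0.339, Σhalf²=0.136237
  -C: nom -19.300 → Σnom=40.980; wc +0.280/-0.110 → slack +0.698/-0.662; half-tol=0.195, Σhalf²=0.174262
Nominal = 40.980. Worst-case = [40.980 - 0.662, 40.980 + 0.698] = [40.318, 41.678]. RSS = √0.174262 = 0.417.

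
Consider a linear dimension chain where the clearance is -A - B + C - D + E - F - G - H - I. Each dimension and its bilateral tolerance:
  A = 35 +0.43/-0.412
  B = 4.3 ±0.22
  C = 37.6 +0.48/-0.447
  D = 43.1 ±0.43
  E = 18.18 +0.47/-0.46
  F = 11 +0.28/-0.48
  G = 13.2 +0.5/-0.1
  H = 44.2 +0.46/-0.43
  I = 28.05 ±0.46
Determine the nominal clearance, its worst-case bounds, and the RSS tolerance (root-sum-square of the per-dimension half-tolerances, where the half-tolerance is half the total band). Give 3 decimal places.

Stack each dimension's contribution:
  -A: nom -35.000 → Σnom=-35.000; wc +0.412/-0.430 → slack +0.412/-0.430; half-tol=0.421, Σhalf²=0.177241
  -B: nom -4.300 → Σnom=-39.300; wc +0.220/-0.220 → slack +0.632/-0.650; half-tol=0.220, Σhalf²=0.225641
  +C: nom +37.600 → Σnom=-1.700; wc +0.480/-0.447 → slack +1.112/-1.097; half-tol=0.464, Σhalf²=0.440473
  -D: nom -43.100 → Σnom=-44.800; wc +0.430/-0.430 → slack +1.542/-1.527; half-tol=0.430, Σhalf²=0.625373
  +E: nom +18.180 → Σnom=-26.620; wc +0.470/-0.460 → slack +2.012/-1.987; half-tol=0.465, Σhalf²=0.841598
  -F: nom -11.000 → Σnom=-37.620; wc +0.480/-0.280 → slack +2.492/-2.267; half-tol=0.380, Σhalf²=0.985998
  -G: nom -13.200 → Σnom=-50.820; wc +0.100/-0.500 → slack +2.592/-2.767; half-tol=0.300, Σhalf²=1.075998
  -H: nom -44.200 → Σnom=-95.020; wc +0.430/-0.460 → slack +3.022/-3.227; half-tol=0.445, Σhalf²=1.274023
  -I: nom -28.050 → Σnom=-123.070; wc +0.460/-0.460 → slack +3.482/-3.687; half-tol=0.460, Σhalf²=1.485623
Nominal = -123.070. Worst-case = [-123.070 - 3.687, -123.070 + 3.482] = [-126.757, -119.588]. RSS = √1.485623 = 1.219.

nominal=-123.070 wc=[-126.757,-119.588] rss=1.219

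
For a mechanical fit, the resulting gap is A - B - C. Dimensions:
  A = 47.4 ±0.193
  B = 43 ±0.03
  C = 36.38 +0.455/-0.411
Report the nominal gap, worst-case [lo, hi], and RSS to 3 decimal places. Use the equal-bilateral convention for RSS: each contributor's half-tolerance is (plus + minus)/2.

nominal=-31.980 wc=[-32.658,-31.346] rss=0.475

Stack each dimension's contribution:
  +A: nom +47.400 → Σnom=47.400; wc +0.193/-0.193 → slack +0.193/-0.193; half-tol=0.193, Σhalf²=0.037249
  -B: nom -43.000 → Σnom=4.400; wc +0.030/-0.030 → slack +0.223/-0.223; half-tol=0.030, Σhalf²=0.038149
  -C: nom -36.380 → Σnom=-31.980; wc +0.411/-0.455 → slack +0.634/-0.678; half-tol=0.433, Σhalf²=0.225638
Nominal = -31.980. Worst-case = [-31.980 - 0.678, -31.980 + 0.634] = [-32.658, -31.346]. RSS = √0.225638 = 0.475.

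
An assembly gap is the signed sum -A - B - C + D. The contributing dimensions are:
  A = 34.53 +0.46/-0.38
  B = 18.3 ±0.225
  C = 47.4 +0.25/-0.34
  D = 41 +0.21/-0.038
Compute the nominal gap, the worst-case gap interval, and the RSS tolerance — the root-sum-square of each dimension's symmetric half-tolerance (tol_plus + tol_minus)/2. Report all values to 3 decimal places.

Stack each dimension's contribution:
  -A: nom -34.530 → Σnom=-34.530; wc +0.380/-0.460 → slack +0.380/-0.460; half-tol=0.420, Σhalf²=0.176400
  -B: nom -18.300 → Σnom=-52.830; wc +0.225/-0.225 → slack +0.605/-0.685; half-tol=0.225, Σhalf²=0.227025
  -C: nom -47.400 → Σnom=-100.230; wc +0.340/-0.250 → slack +0.945/-0.935; half-tol=0.295, Σhalf²=0.314050
  +D: nom +41.000 → Σnom=-59.230; wc +0.210/-0.038 → slack +1.155/-0.973; half-tol=0.124, Σhalf²=0.329426
Nominal = -59.230. Worst-case = [-59.230 - 0.973, -59.230 + 1.155] = [-60.203, -58.075]. RSS = √0.329426 = 0.574.

nominal=-59.230 wc=[-60.203,-58.075] rss=0.574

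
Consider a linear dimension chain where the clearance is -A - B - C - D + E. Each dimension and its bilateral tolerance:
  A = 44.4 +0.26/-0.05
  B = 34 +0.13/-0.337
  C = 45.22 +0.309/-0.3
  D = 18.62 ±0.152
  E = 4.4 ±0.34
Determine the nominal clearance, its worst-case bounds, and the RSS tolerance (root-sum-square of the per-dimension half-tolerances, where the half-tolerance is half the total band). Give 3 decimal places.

Stack each dimension's contribution:
  -A: nom -44.400 → Σnom=-44.400; wc +0.050/-0.260 → slack +0.050/-0.260; half-tol=0.155, Σhalf²=0.024025
  -B: nom -34.000 → Σnom=-78.400; wc +0.337/-0.130 → slack +0.387/-0.390; half-tol=0.234, Σhalf²=0.078547
  -C: nom -45.220 → Σnom=-123.620; wc +0.300/-0.309 → slack +0.687/-0.699; half-tol=0.304, Σhalf²=0.171268
  -D: nom -18.620 → Σnom=-142.240; wc +0.152/-0.152 → slack +0.839/-0.851; half-tol=0.152, Σhalf²=0.194372
  +E: nom +4.400 → Σnom=-137.840; wc +0.340/-0.340 → slack +1.179/-1.191; half-tol=0.340, Σhalf²=0.309972
Nominal = -137.840. Worst-case = [-137.840 - 1.191, -137.840 + 1.179] = [-139.031, -136.661]. RSS = √0.309972 = 0.557.

nominal=-137.840 wc=[-139.031,-136.661] rss=0.557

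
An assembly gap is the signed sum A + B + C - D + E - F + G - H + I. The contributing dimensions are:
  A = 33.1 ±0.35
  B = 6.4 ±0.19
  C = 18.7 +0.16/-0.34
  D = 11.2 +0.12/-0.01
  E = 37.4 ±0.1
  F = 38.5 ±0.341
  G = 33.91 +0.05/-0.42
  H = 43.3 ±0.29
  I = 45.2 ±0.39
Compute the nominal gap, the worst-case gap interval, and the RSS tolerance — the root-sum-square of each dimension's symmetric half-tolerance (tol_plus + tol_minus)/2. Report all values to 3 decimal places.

Stack each dimension's contribution:
  +A: nom +33.100 → Σnom=33.100; wc +0.350/-0.350 → slack +0.350/-0.350; half-tol=0.350, Σhalf²=0.122500
  +B: nom +6.400 → Σnom=39.500; wc +0.190/-0.190 → slack +0.540/-0.540; half-tol=0.190, Σhalf²=0.158600
  +C: nom +18.700 → Σnom=58.200; wc +0.160/-0.340 → slack +0.700/-0.880; half-tol=0.250, Σhalf²=0.221100
  -D: nom -11.200 → Σnom=47.000; wc +0.010/-0.120 → slack +0.710/-1.000; half-tol=0.065, Σhalf²=0.225325
  +E: nom +37.400 → Σnom=84.400; wc +0.100/-0.100 → slack +0.810/-1.100; half-tol=0.100, Σhalf²=0.235325
  -F: nom -38.500 → Σnom=45.900; wc +0.341/-0.341 → slack +1.151/-1.441; half-tol=0.341, Σhalf²=0.351606
  +G: nom +33.910 → Σnom=79.810; wc +0.050/-0.420 → slack +1.201/-1.861; half-tol=0.235, Σhalf²=0.406831
  -H: nom -43.300 → Σnom=36.510; wc +0.290/-0.290 → slack +1.491/-2.151; half-tol=0.290, Σhalf²=0.490931
  +I: nom +45.200 → Σnom=81.710; wc +0.390/-0.390 → slack +1.881/-2.541; half-tol=0.390, Σhalf²=0.643031
Nominal = 81.710. Worst-case = [81.710 - 2.541, 81.710 + 1.881] = [79.169, 83.591]. RSS = √0.643031 = 0.802.

nominal=81.710 wc=[79.169,83.591] rss=0.802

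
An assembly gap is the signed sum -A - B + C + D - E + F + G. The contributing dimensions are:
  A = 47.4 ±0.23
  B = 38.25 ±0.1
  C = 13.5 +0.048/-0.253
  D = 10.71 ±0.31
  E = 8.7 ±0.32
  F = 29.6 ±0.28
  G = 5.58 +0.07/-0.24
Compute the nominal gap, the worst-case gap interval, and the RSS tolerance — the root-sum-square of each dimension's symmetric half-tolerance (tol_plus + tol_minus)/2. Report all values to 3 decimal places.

nominal=-34.960 wc=[-36.693,-33.602] rss=0.622

Stack each dimension's contribution:
  -A: nom -47.400 → Σnom=-47.400; wc +0.230/-0.230 → slack +0.230/-0.230; half-tol=0.230, Σhalf²=0.052900
  -B: nom -38.250 → Σnom=-85.650; wc +0.100/-0.100 → slack +0.330/-0.330; half-tol=0.100, Σhalf²=0.062900
  +C: nom +13.500 → Σnom=-72.150; wc +0.048/-0.253 → slack +0.378/-0.583; half-tol=0.150, Σhalf²=0.085550
  +D: nom +10.710 → Σnom=-61.440; wc +0.310/-0.310 → slack +0.688/-0.893; half-tol=0.310, Σhalf²=0.181650
  -E: nom -8.700 → Σnom=-70.140; wc +0.320/-0.320 → slack +1.008/-1.213; half-tol=0.320, Σhalf²=0.284050
  +F: nom +29.600 → Σnom=-40.540; wc +0.280/-0.280 → slack +1.288/-1.493; half-tol=0.280, Σhalf²=0.362450
  +G: nom +5.580 → Σnom=-34.960; wc +0.070/-0.240 → slack +1.358/-1.733; half-tol=0.155, Σhalf²=0.386475
Nominal = -34.960. Worst-case = [-34.960 - 1.733, -34.960 + 1.358] = [-36.693, -33.602]. RSS = √0.386475 = 0.622.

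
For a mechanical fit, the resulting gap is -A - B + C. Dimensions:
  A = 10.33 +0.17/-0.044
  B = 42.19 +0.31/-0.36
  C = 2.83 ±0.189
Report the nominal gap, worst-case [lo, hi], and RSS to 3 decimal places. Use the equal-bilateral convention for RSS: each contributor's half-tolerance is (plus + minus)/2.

nominal=-49.690 wc=[-50.359,-49.097] rss=0.399

Stack each dimension's contribution:
  -A: nom -10.330 → Σnom=-10.330; wc +0.044/-0.170 → slack +0.044/-0.170; half-tol=0.107, Σhalf²=0.011449
  -B: nom -42.190 → Σnom=-52.520; wc +0.360/-0.310 → slack +0.404/-0.480; half-tol=0.335, Σhalf²=0.123674
  +C: nom +2.830 → Σnom=-49.690; wc +0.189/-0.189 → slack +0.593/-0.669; half-tol=0.189, Σhalf²=0.159395
Nominal = -49.690. Worst-case = [-49.690 - 0.669, -49.690 + 0.593] = [-50.359, -49.097]. RSS = √0.159395 = 0.399.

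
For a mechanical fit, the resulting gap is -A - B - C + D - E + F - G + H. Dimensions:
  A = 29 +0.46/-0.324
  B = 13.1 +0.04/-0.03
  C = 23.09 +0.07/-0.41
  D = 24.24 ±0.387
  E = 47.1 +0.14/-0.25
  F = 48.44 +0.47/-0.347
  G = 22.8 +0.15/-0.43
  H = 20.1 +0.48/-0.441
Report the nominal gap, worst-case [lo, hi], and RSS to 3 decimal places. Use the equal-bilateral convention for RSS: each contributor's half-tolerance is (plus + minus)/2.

nominal=-42.310 wc=[-44.345,-39.529] rss=0.929

Stack each dimension's contribution:
  -A: nom -29.000 → Σnom=-29.000; wc +0.324/-0.460 → slack +0.324/-0.460; half-tol=0.392, Σhalf²=0.153664
  -B: nom -13.100 → Σnom=-42.100; wc +0.030/-0.040 → slack +0.354/-0.500; half-tol=0.035, Σhalf²=0.154889
  -C: nom -23.090 → Σnom=-65.190; wc +0.410/-0.070 → slack +0.764/-0.570; half-tol=0.240, Σhalf²=0.212489
  +D: nom +24.240 → Σnom=-40.950; wc +0.387/-0.387 → slack +1.151/-0.957; half-tol=0.387, Σhalf²=0.362258
  -E: nom -47.100 → Σnom=-88.050; wc +0.250/-0.140 → slack +1.401/-1.097; half-tol=0.195, Σhalf²=0.400283
  +F: nom +48.440 → Σnom=-39.610; wc +0.470/-0.347 → slack +1.871/-1.444; half-tol=0.408, Σhalf²=0.567155
  -G: nom -22.800 → Σnom=-62.410; wc +0.430/-0.150 → slack +2.301/-1.594; half-tol=0.290, Σhalf²=0.651255
  +H: nom +20.100 → Σnom=-42.310; wc +0.480/-0.441 → slack +2.781/-2.035; half-tol=0.461, Σhalf²=0.863315
Nominal = -42.310. Worst-case = [-42.310 - 2.035, -42.310 + 2.781] = [-44.345, -39.529]. RSS = √0.863315 = 0.929.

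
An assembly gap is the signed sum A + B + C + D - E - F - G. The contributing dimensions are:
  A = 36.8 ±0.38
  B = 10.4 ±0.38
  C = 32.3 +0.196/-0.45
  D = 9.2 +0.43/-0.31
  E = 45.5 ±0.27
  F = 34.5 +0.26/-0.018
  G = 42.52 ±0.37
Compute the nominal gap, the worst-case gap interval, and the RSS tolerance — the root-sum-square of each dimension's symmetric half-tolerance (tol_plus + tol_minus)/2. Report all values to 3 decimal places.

nominal=-33.820 wc=[-36.240,-31.776] rss=0.871

Stack each dimension's contribution:
  +A: nom +36.800 → Σnom=36.800; wc +0.380/-0.380 → slack +0.380/-0.380; half-tol=0.380, Σhalf²=0.144400
  +B: nom +10.400 → Σnom=47.200; wc +0.380/-0.380 → slack +0.760/-0.760; half-tol=0.380, Σhalf²=0.288800
  +C: nom +32.300 → Σnom=79.500; wc +0.196/-0.450 → slack +0.956/-1.210; half-tol=0.323, Σhalf²=0.393129
  +D: nom +9.200 → Σnom=88.700; wc +0.430/-0.310 → slack +1.386/-1.520; half-tol=0.370, Σhalf²=0.530029
  -E: nom -45.500 → Σnom=43.200; wc +0.270/-0.270 → slack +1.656/-1.790; half-tol=0.270, Σhalf²=0.602929
  -F: nom -34.500 → Σnom=8.700; wc +0.018/-0.260 → slack +1.674/-2.050; half-tol=0.139, Σhalf²=0.622250
  -G: nom -42.520 → Σnom=-33.820; wc +0.370/-0.370 → slack +2.044/-2.420; half-tol=0.370, Σhalf²=0.759150
Nominal = -33.820. Worst-case = [-33.820 - 2.420, -33.820 + 2.044] = [-36.240, -31.776]. RSS = √0.759150 = 0.871.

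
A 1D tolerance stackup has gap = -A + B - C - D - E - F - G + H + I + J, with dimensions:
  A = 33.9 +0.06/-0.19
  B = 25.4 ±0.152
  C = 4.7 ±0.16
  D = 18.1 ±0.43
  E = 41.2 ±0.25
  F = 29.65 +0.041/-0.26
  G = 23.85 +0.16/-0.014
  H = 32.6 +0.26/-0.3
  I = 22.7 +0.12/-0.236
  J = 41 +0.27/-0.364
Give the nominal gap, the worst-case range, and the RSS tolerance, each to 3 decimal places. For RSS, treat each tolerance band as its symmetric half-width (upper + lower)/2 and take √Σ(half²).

Stack each dimension's contribution:
  -A: nom -33.900 → Σnom=-33.900; wc +0.190/-0.060 → slack +0.190/-0.060; half-tol=0.125, Σhalf²=0.015625
  +B: nom +25.400 → Σnom=-8.500; wc +0.152/-0.152 → slack +0.342/-0.212; half-tol=0.152, Σhalf²=0.038729
  -C: nom -4.700 → Σnom=-13.200; wc +0.160/-0.160 → slack +0.502/-0.372; half-tol=0.160, Σhalf²=0.064329
  -D: nom -18.100 → Σnom=-31.300; wc +0.430/-0.430 → slack +0.932/-0.802; half-tol=0.430, Σhalf²=0.249229
  -E: nom -41.200 → Σnom=-72.500; wc +0.250/-0.250 → slack +1.182/-1.052; half-tol=0.250, Σhalf²=0.311729
  -F: nom -29.650 → Σnom=-102.150; wc +0.260/-0.041 → slack +1.442/-1.093; half-tol=0.150, Σhalf²=0.334379
  -G: nom -23.850 → Σnom=-126.000; wc +0.014/-0.160 → slack +1.456/-1.253; half-tol=0.087, Σhalf²=0.341948
  +H: nom +32.600 → Σnom=-93.400; wc +0.260/-0.300 → slack +1.716/-1.553; half-tol=0.280, Σhalf²=0.420348
  +I: nom +22.700 → Σnom=-70.700; wc +0.120/-0.236 → slack +1.836/-1.789; half-tol=0.178, Σhalf²=0.452032
  +J: nom +41.000 → Σnom=-29.700; wc +0.270/-0.364 → slack +2.106/-2.153; half-tol=0.317, Σhalf²=0.552521
Nominal = -29.700. Worst-case = [-29.700 - 2.153, -29.700 + 2.106] = [-31.853, -27.594]. RSS = √0.552521 = 0.743.

nominal=-29.700 wc=[-31.853,-27.594] rss=0.743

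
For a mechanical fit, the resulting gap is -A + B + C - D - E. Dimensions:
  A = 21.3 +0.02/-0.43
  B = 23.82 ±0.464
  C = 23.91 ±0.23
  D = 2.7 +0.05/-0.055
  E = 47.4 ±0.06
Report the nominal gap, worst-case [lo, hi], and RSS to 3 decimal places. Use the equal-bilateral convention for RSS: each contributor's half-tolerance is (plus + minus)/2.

nominal=-23.670 wc=[-24.494,-22.431] rss=0.570

Stack each dimension's contribution:
  -A: nom -21.300 → Σnom=-21.300; wc +0.430/-0.020 → slack +0.430/-0.020; half-tol=0.225, Σhalf²=0.050625
  +B: nom +23.820 → Σnom=2.520; wc +0.464/-0.464 → slack +0.894/-0.484; half-tol=0.464, Σhalf²=0.265921
  +C: nom +23.910 → Σnom=26.430; wc +0.230/-0.230 → slack +1.124/-0.714; half-tol=0.230, Σhalf²=0.318821
  -D: nom -2.700 → Σnom=23.730; wc +0.055/-0.050 → slack +1.179/-0.764; half-tol=0.053, Σhalf²=0.321577
  -E: nom -47.400 → Σnom=-23.670; wc +0.060/-0.060 → slack +1.239/-0.824; half-tol=0.060, Σhalf²=0.325177
Nominal = -23.670. Worst-case = [-23.670 - 0.824, -23.670 + 1.239] = [-24.494, -22.431]. RSS = √0.325177 = 0.570.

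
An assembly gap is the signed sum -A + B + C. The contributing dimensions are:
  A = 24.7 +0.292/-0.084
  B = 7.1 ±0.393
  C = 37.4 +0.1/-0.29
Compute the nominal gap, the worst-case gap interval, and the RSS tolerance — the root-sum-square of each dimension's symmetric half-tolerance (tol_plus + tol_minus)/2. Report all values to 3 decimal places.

Stack each dimension's contribution:
  -A: nom -24.700 → Σnom=-24.700; wc +0.084/-0.292 → slack +0.084/-0.292; half-tol=0.188, Σhalf²=0.035344
  +B: nom +7.100 → Σnom=-17.600; wc +0.393/-0.393 → slack +0.477/-0.685; half-tol=0.393, Σhalf²=0.189793
  +C: nom +37.400 → Σnom=19.800; wc +0.100/-0.290 → slack +0.577/-0.975; half-tol=0.195, Σhalf²=0.227818
Nominal = 19.800. Worst-case = [19.800 - 0.975, 19.800 + 0.577] = [18.825, 20.377]. RSS = √0.227818 = 0.477.

nominal=19.800 wc=[18.825,20.377] rss=0.477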